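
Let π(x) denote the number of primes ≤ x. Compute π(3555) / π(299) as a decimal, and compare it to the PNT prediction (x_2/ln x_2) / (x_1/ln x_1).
π(3555)/π(299) = 497/62 ≈ 8.0161;  PNT prediction ≈ 8.2895.

π(299) = 62 and π(3555) = 497, so π(3555)/π(299) ≈ 8.0161. The PNT-predicted ratio is (3555/ln(3555)) / (299/ln(299)) ≈ 8.2895. The two agree to within a few percent, as expected.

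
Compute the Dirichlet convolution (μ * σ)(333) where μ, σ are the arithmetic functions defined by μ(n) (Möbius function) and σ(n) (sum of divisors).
(μ * σ)(333) = 333

Divisors of 333: [1, 3, 9, 37, 111, 333]. For each d | 333:
  d = 1: μ(1) · σ(333/1) = 1 · 494 = 494
  d = 3: μ(3) · σ(333/3) = -1 · 152 = -152
  d = 9: μ(9) · σ(333/9) = 0 · 38 = 0
  d = 37: μ(37) · σ(333/37) = -1 · 13 = -13
  d = 111: μ(111) · σ(333/111) = 1 · 4 = 4
  d = 333: μ(333) · σ(333/333) = 0 · 1 = 0
Summing: (μ * σ)(333) = 494 + -152 + 0 + -13 + 4 + 0 = 333.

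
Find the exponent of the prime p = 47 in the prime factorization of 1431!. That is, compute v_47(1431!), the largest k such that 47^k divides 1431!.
v_47(1431!) = 30

Legendre's formula: v_p(n!) = Σ_{k ≥ 1} ⌊n / p^k⌋. For p = 47, n = 1431, the terms are:
  ⌊1431/47^1⌋ = ⌊1431/47⌋ = 30
(the next term ⌊1431/47^2⌋ = 0, terminating the sum). Summing: v_47(1431!) = 30 = 30.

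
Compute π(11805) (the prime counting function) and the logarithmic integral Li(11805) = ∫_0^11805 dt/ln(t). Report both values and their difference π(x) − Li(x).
π(11805) = 1414;  Li(11805) ≈ 1440.32;  π(x) − Li(x) ≈ -26.32.

Direct count of primes ≤ 11805 gives π(11805) = 1414. Numerical evaluation of the logarithmic integral gives Li(11805) ≈ 1440.32. The difference π(x) − Li(x) ≈ -26.32 is typically negative for small/moderate x (Li(x) overestimates), though Littlewood's theorem shows this sign changes infinitely often.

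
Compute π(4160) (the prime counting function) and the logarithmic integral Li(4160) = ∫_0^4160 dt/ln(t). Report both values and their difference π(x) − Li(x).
π(4160) = 573;  Li(4160) ≈ 584.61;  π(x) − Li(x) ≈ -11.61.

Direct count of primes ≤ 4160 gives π(4160) = 573. Numerical evaluation of the logarithmic integral gives Li(4160) ≈ 584.61. The difference π(x) − Li(x) ≈ -11.61 is typically negative for small/moderate x (Li(x) overestimates), though Littlewood's theorem shows this sign changes infinitely often.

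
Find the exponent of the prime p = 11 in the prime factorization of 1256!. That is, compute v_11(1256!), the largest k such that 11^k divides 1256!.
v_11(1256!) = 124

Legendre's formula: v_p(n!) = Σ_{k ≥ 1} ⌊n / p^k⌋. For p = 11, n = 1256, the terms are:
  ⌊1256/11^1⌋ = ⌊1256/11⌋ = 114
  ⌊1256/11^2⌋ = ⌊1256/121⌋ = 10
(the next term ⌊1256/11^3⌋ = 0, terminating the sum). Summing: v_11(1256!) = 114 + 10 = 124.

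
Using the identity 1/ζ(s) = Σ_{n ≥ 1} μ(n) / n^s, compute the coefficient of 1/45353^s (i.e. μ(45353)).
μ(45353) = 1

Factor n = 45353 = 7 · 11 · 19 · 31. μ(n) = 0 if any exponent ≥ 2 (not squarefree); otherwise μ(n) = (−1)^{ω(n)} where ω(n) is the number of distinct prime factors. Applying: μ(45353) = 1.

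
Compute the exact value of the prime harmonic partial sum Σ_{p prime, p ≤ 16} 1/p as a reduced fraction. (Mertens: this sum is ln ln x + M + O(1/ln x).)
Σ 1/p = 40361/30030

π(16) = 6, so the primes ≤ 16 are [2, 3, 5, 7, 11, 13]. Summing 1/p over these primes: 40361/30030 ≈ 1.3440. Mertens estimate ln ln(16) + 0.2615 ≈ 1.2813.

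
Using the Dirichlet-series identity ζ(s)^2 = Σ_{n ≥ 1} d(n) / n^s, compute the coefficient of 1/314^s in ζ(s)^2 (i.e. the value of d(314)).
d(314) = 4

ζ(s)^2 = (Σ 1/m^s)(Σ 1/k^s). The coefficient of 1/n^s in the product is the number of ordered pairs (m, k) with mk = n, which equals d(n). For n = 314, divisors are [1, 2, 157, 314], so d(314) = 4.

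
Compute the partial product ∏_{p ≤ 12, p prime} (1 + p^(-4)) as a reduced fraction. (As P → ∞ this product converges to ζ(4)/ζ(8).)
∏ = 1918185173881/1779622700625

The primes p ≤ 12 are [2, 3, 5, 7, 11]. For each, (1 + 1/p^4) = (p^4 + 1)/p^4. Multiplying these fractions over p ∈ [2, 3, 5, 7, 11] gives 1918185173881/1779622700625. (In the limit P → ∞ this tends to ζ(4)/ζ(8).)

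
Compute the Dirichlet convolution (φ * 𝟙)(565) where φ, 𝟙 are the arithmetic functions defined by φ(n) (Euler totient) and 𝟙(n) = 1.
(φ * 𝟙)(565) = 565

Divisors of 565: [1, 5, 113, 565]. For each d | 565:
  d = 1: φ(1) · 𝟙(565/1) = 1 · 1 = 1
  d = 5: φ(5) · 𝟙(565/5) = 4 · 1 = 4
  d = 113: φ(113) · 𝟙(565/113) = 112 · 1 = 112
  d = 565: φ(565) · 𝟙(565/565) = 448 · 1 = 448
Summing: (φ * 𝟙)(565) = 1 + 4 + 112 + 448 = 565.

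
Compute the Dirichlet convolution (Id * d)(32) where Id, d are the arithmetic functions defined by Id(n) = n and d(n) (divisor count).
(Id * d)(32) = 120

Divisors of 32: [1, 2, 4, 8, 16, 32]. For each d | 32:
  d = 1: Id(1) · d(32/1) = 1 · 6 = 6
  d = 2: Id(2) · d(32/2) = 2 · 5 = 10
  d = 4: Id(4) · d(32/4) = 4 · 4 = 16
  d = 8: Id(8) · d(32/8) = 8 · 3 = 24
  d = 16: Id(16) · d(32/16) = 16 · 2 = 32
  d = 32: Id(32) · d(32/32) = 32 · 1 = 32
Summing: (Id * d)(32) = 6 + 10 + 16 + 24 + 32 + 32 = 120.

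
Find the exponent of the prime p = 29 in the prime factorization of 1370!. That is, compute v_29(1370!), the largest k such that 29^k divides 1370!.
v_29(1370!) = 48

Legendre's formula: v_p(n!) = Σ_{k ≥ 1} ⌊n / p^k⌋. For p = 29, n = 1370, the terms are:
  ⌊1370/29^1⌋ = ⌊1370/29⌋ = 47
  ⌊1370/29^2⌋ = ⌊1370/841⌋ = 1
(the next term ⌊1370/29^3⌋ = 0, terminating the sum). Summing: v_29(1370!) = 47 + 1 = 48.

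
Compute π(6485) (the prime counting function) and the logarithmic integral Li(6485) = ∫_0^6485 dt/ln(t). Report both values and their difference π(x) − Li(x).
π(6485) = 841;  Li(6485) ≈ 855.91;  π(x) − Li(x) ≈ -14.91.

Direct count of primes ≤ 6485 gives π(6485) = 841. Numerical evaluation of the logarithmic integral gives Li(6485) ≈ 855.91. The difference π(x) − Li(x) ≈ -14.91 is typically negative for small/moderate x (Li(x) overestimates), though Littlewood's theorem shows this sign changes infinitely often.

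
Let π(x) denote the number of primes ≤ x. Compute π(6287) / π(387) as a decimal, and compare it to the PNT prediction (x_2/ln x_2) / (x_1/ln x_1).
π(6287)/π(387) = 818/76 ≈ 10.7632;  PNT prediction ≈ 11.0673.

π(387) = 76 and π(6287) = 818, so π(6287)/π(387) ≈ 10.7632. The PNT-predicted ratio is (6287/ln(6287)) / (387/ln(387)) ≈ 11.0673. The two agree to within a few percent, as expected.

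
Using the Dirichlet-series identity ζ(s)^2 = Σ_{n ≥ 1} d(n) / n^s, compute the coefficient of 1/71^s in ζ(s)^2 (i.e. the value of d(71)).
d(71) = 2

ζ(s)^2 = (Σ 1/m^s)(Σ 1/k^s). The coefficient of 1/n^s in the product is the number of ordered pairs (m, k) with mk = n, which equals d(n). For n = 71, divisors are [1, 71], so d(71) = 2.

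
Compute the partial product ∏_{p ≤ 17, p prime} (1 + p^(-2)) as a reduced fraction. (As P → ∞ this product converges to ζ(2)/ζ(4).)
∏ = 17690000/11792781

The primes p ≤ 17 are [2, 3, 5, 7, 11, 13, 17]. For each, (1 + 1/p^2) = (p^2 + 1)/p^2. Multiplying these fractions over p ∈ [2, 3, 5, 7, 11, 13, 17] gives 17690000/11792781. (In the limit P → ∞ this tends to ζ(2)/ζ(4).)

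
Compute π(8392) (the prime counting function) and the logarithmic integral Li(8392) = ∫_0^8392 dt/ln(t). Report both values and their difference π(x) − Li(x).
π(8392) = 1051;  Li(8392) ≈ 1069.92;  π(x) − Li(x) ≈ -18.92.

Direct count of primes ≤ 8392 gives π(8392) = 1051. Numerical evaluation of the logarithmic integral gives Li(8392) ≈ 1069.92. The difference π(x) − Li(x) ≈ -18.92 is typically negative for small/moderate x (Li(x) overestimates), though Littlewood's theorem shows this sign changes infinitely often.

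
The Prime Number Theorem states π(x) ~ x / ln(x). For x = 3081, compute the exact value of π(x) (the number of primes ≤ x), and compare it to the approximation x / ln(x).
π(3081) = 440;  x/ln(x) ≈ 383.54;  relative error ≈ 12.83%.

Directly count primes up to 3081: π(3081) = 440. The PNT approximation gives 3081/ln(3081) ≈ 3081/8.03301 ≈ 383.54. Relative error (π(x) − x/ln(x)) / π(x) ≈ 12.83%; the approximation is known to undercount slightly (Li(x) is a better estimate).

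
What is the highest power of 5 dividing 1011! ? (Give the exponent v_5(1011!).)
v_5(1011!) = 251

Legendre's formula: v_p(n!) = Σ_{k ≥ 1} ⌊n / p^k⌋. For p = 5, n = 1011, the terms are:
  ⌊1011/5^1⌋ = ⌊1011/5⌋ = 202
  ⌊1011/5^2⌋ = ⌊1011/25⌋ = 40
  ⌊1011/5^3⌋ = ⌊1011/125⌋ = 8
  ⌊1011/5^4⌋ = ⌊1011/625⌋ = 1
(the next term ⌊1011/5^5⌋ = 0, terminating the sum). Summing: v_5(1011!) = 202 + 40 + 8 + 1 = 251.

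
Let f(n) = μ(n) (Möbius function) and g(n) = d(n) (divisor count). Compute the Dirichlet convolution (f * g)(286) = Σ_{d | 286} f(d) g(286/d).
(μ * d)(286) = 1

Divisors of 286: [1, 2, 11, 13, 22, 26, 143, 286]. For each d | 286:
  d = 1: μ(1) · d(286/1) = 1 · 8 = 8
  d = 2: μ(2) · d(286/2) = -1 · 4 = -4
  d = 11: μ(11) · d(286/11) = -1 · 4 = -4
  d = 13: μ(13) · d(286/13) = -1 · 4 = -4
  d = 22: μ(22) · d(286/22) = 1 · 2 = 2
  d = 26: μ(26) · d(286/26) = 1 · 2 = 2
  d = 143: μ(143) · d(286/143) = 1 · 2 = 2
  d = 286: μ(286) · d(286/286) = -1 · 1 = -1
Summing: (μ * d)(286) = 8 + -4 + -4 + -4 + 2 + 2 + 2 + -1 = 1.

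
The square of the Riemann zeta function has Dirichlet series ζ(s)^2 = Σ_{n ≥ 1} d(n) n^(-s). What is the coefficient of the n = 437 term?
d(437) = 4

ζ(s)^2 = (Σ 1/m^s)(Σ 1/k^s). The coefficient of 1/n^s in the product is the number of ordered pairs (m, k) with mk = n, which equals d(n). For n = 437, divisors are [1, 19, 23, 437], so d(437) = 4.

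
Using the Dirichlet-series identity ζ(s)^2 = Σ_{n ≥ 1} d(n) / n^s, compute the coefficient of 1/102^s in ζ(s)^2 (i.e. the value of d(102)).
d(102) = 8

ζ(s)^2 = (Σ 1/m^s)(Σ 1/k^s). The coefficient of 1/n^s in the product is the number of ordered pairs (m, k) with mk = n, which equals d(n). For n = 102, divisors are [1, 2, 3, 6, 17, 34, 51, 102], so d(102) = 8.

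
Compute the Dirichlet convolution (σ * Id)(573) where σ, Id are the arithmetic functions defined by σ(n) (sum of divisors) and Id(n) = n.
(σ * Id)(573) = 2681

Divisors of 573: [1, 3, 191, 573]. For each d | 573:
  d = 1: σ(1) · Id(573/1) = 1 · 573 = 573
  d = 3: σ(3) · Id(573/3) = 4 · 191 = 764
  d = 191: σ(191) · Id(573/191) = 192 · 3 = 576
  d = 573: σ(573) · Id(573/573) = 768 · 1 = 768
Summing: (σ * Id)(573) = 573 + 764 + 576 + 768 = 2681.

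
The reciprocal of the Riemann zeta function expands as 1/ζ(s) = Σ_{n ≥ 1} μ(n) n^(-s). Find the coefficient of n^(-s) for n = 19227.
μ(19227) = 1

Factor n = 19227 = 3 · 13 · 17 · 29. μ(n) = 0 if any exponent ≥ 2 (not squarefree); otherwise μ(n) = (−1)^{ω(n)} where ω(n) is the number of distinct prime factors. Applying: μ(19227) = 1.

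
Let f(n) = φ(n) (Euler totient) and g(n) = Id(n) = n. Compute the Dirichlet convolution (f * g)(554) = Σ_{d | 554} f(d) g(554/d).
(φ * Id)(554) = 1659

Divisors of 554: [1, 2, 277, 554]. For each d | 554:
  d = 1: φ(1) · Id(554/1) = 1 · 554 = 554
  d = 2: φ(2) · Id(554/2) = 1 · 277 = 277
  d = 277: φ(277) · Id(554/277) = 276 · 2 = 552
  d = 554: φ(554) · Id(554/554) = 276 · 1 = 276
Summing: (φ * Id)(554) = 554 + 277 + 552 + 276 = 1659.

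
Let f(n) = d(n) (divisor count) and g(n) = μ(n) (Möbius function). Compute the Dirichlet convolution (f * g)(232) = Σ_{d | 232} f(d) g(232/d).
(d * μ)(232) = 1

Divisors of 232: [1, 2, 4, 8, 29, 58, 116, 232]. For each d | 232:
  d = 1: d(1) · μ(232/1) = 1 · 0 = 0
  d = 2: d(2) · μ(232/2) = 2 · 0 = 0
  d = 4: d(4) · μ(232/4) = 3 · 1 = 3
  d = 8: d(8) · μ(232/8) = 4 · -1 = -4
  d = 29: d(29) · μ(232/29) = 2 · 0 = 0
  d = 58: d(58) · μ(232/58) = 4 · 0 = 0
  d = 116: d(116) · μ(232/116) = 6 · -1 = -6
  d = 232: d(232) · μ(232/232) = 8 · 1 = 8
Summing: (d * μ)(232) = 0 + 0 + 3 + -4 + 0 + 0 + -6 + 8 = 1.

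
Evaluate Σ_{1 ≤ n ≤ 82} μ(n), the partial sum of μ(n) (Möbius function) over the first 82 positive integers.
Σ_{n ≤ 82} μ(n) = -3

Compute μ(n) for each 1 ≤ n ≤ 82: μ(1) = 1, μ(2) = -1, μ(3) = -1, μ(4) = 0, μ(5) = -1, μ(6) = 1, μ(7) = -1, μ(8) = 0, μ(9) = 0, μ(10) = 1, μ(11) = -1, μ(12) = 0, μ(13) = -1, μ(14) = 1, μ(15) = 1, μ(16) = 0, μ(17) = -1, μ(18) = 0, μ(19) = -1, μ(20) = 0, μ(21) = 1, μ(22) = 1, μ(23) = -1, μ(24) = 0, μ(25) = 0, μ(26) = 1, μ(27) = 0, μ(28) = 0, μ(29) = -1, μ(30) = -1, μ(31) = -1, μ(32) = 0, μ(33) = 1, μ(34) = 1, μ(35) = 1, μ(36) = 0, μ(37) = -1, μ(38) = 1, μ(39) = 1, μ(40) = 0, μ(41) = -1, μ(42) = -1, μ(43) = -1, μ(44) = 0, μ(45) = 0, μ(46) = 1, μ(47) = -1, μ(48) = 0, μ(49) = 0, μ(50) = 0, μ(51) = 1, μ(52) = 0, μ(53) = -1, μ(54) = 0, μ(55) = 1, μ(56) = 0, μ(57) = 1, μ(58) = 1, μ(59) = -1, μ(60) = 0, μ(61) = -1, μ(62) = 1, μ(63) = 0, μ(64) = 0, μ(65) = 1, μ(66) = -1, μ(67) = -1, μ(68) = 0, μ(69) = 1, μ(70) = -1, μ(71) = -1, μ(72) = 0, μ(73) = -1, μ(74) = 1, μ(75) = 0, μ(76) = 0, μ(77) = 1, μ(78) = -1, μ(79) = -1, μ(80) = 0, μ(81) = 0, μ(82) = 1. Summing all 82 values: -3. (Mertens function M(x) = Σ_{n ≤ x} μ(n); on average M(x) should be small (PNT ⟺ M(x) = o(x)).)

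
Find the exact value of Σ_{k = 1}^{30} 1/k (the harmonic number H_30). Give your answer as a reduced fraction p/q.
H_30 = 9304682830147/2329089562800

Direct summation: H_30 = 1 + 1/2 + ... + 1/30. The least common denominator is lcm(1, ..., 30) = 2329089562800; over this denominator the numerator is 2329089562800 + 1164544781400 + 776363187600 + 582272390700 + 465817912560 + 388181593800 + 332727080400 + 291136195350 + 258787729200 + 232908956280 + 211735414800 + 194090796900 + 179160735600 + 166363540200 + 155272637520 + 145568097675 + 137005268400 + 129393864600 + 122583661200 + 116454478140 + 110909026800 + 105867707400 + 101264763600 + 97045398450 + 93163582512 + 89580367800 + 86262576400 + 83181770100 + 80313433200 + 77636318760 = 9304682830147, so H_30 = 9304682830147/2329089562800 (already in lowest terms) ≈ 3.99499. (The PNT-adjacent estimate ln(30) + γ ≈ 3.97841 matches within O(1/n).)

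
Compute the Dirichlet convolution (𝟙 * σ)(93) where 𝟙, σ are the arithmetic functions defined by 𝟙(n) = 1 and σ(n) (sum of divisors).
(𝟙 * σ)(93) = 165

Divisors of 93: [1, 3, 31, 93]. For each d | 93:
  d = 1: 𝟙(1) · σ(93/1) = 1 · 128 = 128
  d = 3: 𝟙(3) · σ(93/3) = 1 · 32 = 32
  d = 31: 𝟙(31) · σ(93/31) = 1 · 4 = 4
  d = 93: 𝟙(93) · σ(93/93) = 1 · 1 = 1
Summing: (𝟙 * σ)(93) = 128 + 32 + 4 + 1 = 165.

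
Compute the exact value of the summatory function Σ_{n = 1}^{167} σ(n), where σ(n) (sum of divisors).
Σ_{n ≤ 167} σ(n) = 22875

Compute σ(n) for each 1 ≤ n ≤ 167: σ(1) = 1, σ(2) = 3, σ(3) = 4, σ(4) = 7, σ(5) = 6, σ(6) = 12, σ(7) = 8, σ(8) = 15, σ(9) = 13, σ(10) = 18, σ(11) = 12, σ(12) = 28, σ(13) = 14, σ(14) = 24, σ(15) = 24, σ(16) = 31, σ(17) = 18, σ(18) = 39, σ(19) = 20, σ(20) = 42, σ(21) = 32, σ(22) = 36, σ(23) = 24, σ(24) = 60, σ(25) = 31, σ(26) = 42, σ(27) = 40, σ(28) = 56, σ(29) = 30, σ(30) = 72, σ(31) = 32, σ(32) = 63, σ(33) = 48, σ(34) = 54, σ(35) = 48, σ(36) = 91, σ(37) = 38, σ(38) = 60, σ(39) = 56, σ(40) = 90, σ(41) = 42, σ(42) = 96, σ(43) = 44, σ(44) = 84, σ(45) = 78, σ(46) = 72, σ(47) = 48, σ(48) = 124, σ(49) = 57, σ(50) = 93, σ(51) = 72, σ(52) = 98, σ(53) = 54, σ(54) = 120, σ(55) = 72, σ(56) = 120, σ(57) = 80, σ(58) = 90, σ(59) = 60, σ(60) = 168, σ(61) = 62, σ(62) = 96, σ(63) = 104, σ(64) = 127, σ(65) = 84, σ(66) = 144, σ(67) = 68, σ(68) = 126, σ(69) = 96, σ(70) = 144, σ(71) = 72, σ(72) = 195, σ(73) = 74, σ(74) = 114, σ(75) = 124, σ(76) = 140, σ(77) = 96, σ(78) = 168, σ(79) = 80, σ(80) = 186, σ(81) = 121, σ(82) = 126, σ(83) = 84, σ(84) = 224, σ(85) = 108, σ(86) = 132, σ(87) = 120, σ(88) = 180, σ(89) = 90, σ(90) = 234, σ(91) = 112, σ(92) = 168, σ(93) = 128, σ(94) = 144, σ(95) = 120, σ(96) = 252, σ(97) = 98, σ(98) = 171, σ(99) = 156, σ(100) = 217, σ(101) = 102, σ(102) = 216, σ(103) = 104, σ(104) = 210, σ(105) = 192, σ(106) = 162, σ(107) = 108, σ(108) = 280, σ(109) = 110, σ(110) = 216, σ(111) = 152, σ(112) = 248, σ(113) = 114, σ(114) = 240, σ(115) = 144, σ(116) = 210, σ(117) = 182, σ(118) = 180, σ(119) = 144, σ(120) = 360, σ(121) = 133, σ(122) = 186, σ(123) = 168, σ(124) = 224, σ(125) = 156, σ(126) = 312, σ(127) = 128, σ(128) = 255, σ(129) = 176, σ(130) = 252, σ(131) = 132, σ(132) = 336, σ(133) = 160, σ(134) = 204, σ(135) = 240, σ(136) = 270, σ(137) = 138, σ(138) = 288, σ(139) = 140, σ(140) = 336, σ(141) = 192, σ(142) = 216, σ(143) = 168, σ(144) = 403, σ(145) = 180, σ(146) = 222, σ(147) = 228, σ(148) = 266, σ(149) = 150, σ(150) = 372, σ(151) = 152, σ(152) = 300, σ(153) = 234, σ(154) = 288, σ(155) = 192, σ(156) = 392, σ(157) = 158, σ(158) = 240, σ(159) = 216, σ(160) = 378, σ(161) = 192, σ(162) = 363, σ(163) = 164, σ(164) = 294, σ(165) = 288, σ(166) = 252, σ(167) = 168. Summing all 167 values: 22875. (Average order: Σ_{n ≤ x} σ(n) ~ (π²/12) x². For x = 167, (π²/12)·167² ≈ 22937.78.)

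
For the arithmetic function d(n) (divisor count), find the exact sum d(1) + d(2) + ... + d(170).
Σ_{n ≤ 170} d(n) = 905

Compute d(n) for each 1 ≤ n ≤ 170: d(1) = 1, d(2) = 2, d(3) = 2, d(4) = 3, d(5) = 2, d(6) = 4, d(7) = 2, d(8) = 4, d(9) = 3, d(10) = 4, d(11) = 2, d(12) = 6, d(13) = 2, d(14) = 4, d(15) = 4, d(16) = 5, d(17) = 2, d(18) = 6, d(19) = 2, d(20) = 6, d(21) = 4, d(22) = 4, d(23) = 2, d(24) = 8, d(25) = 3, d(26) = 4, d(27) = 4, d(28) = 6, d(29) = 2, d(30) = 8, d(31) = 2, d(32) = 6, d(33) = 4, d(34) = 4, d(35) = 4, d(36) = 9, d(37) = 2, d(38) = 4, d(39) = 4, d(40) = 8, d(41) = 2, d(42) = 8, d(43) = 2, d(44) = 6, d(45) = 6, d(46) = 4, d(47) = 2, d(48) = 10, d(49) = 3, d(50) = 6, d(51) = 4, d(52) = 6, d(53) = 2, d(54) = 8, d(55) = 4, d(56) = 8, d(57) = 4, d(58) = 4, d(59) = 2, d(60) = 12, d(61) = 2, d(62) = 4, d(63) = 6, d(64) = 7, d(65) = 4, d(66) = 8, d(67) = 2, d(68) = 6, d(69) = 4, d(70) = 8, d(71) = 2, d(72) = 12, d(73) = 2, d(74) = 4, d(75) = 6, d(76) = 6, d(77) = 4, d(78) = 8, d(79) = 2, d(80) = 10, d(81) = 5, d(82) = 4, d(83) = 2, d(84) = 12, d(85) = 4, d(86) = 4, d(87) = 4, d(88) = 8, d(89) = 2, d(90) = 12, d(91) = 4, d(92) = 6, d(93) = 4, d(94) = 4, d(95) = 4, d(96) = 12, d(97) = 2, d(98) = 6, d(99) = 6, d(100) = 9, d(101) = 2, d(102) = 8, d(103) = 2, d(104) = 8, d(105) = 8, d(106) = 4, d(107) = 2, d(108) = 12, d(109) = 2, d(110) = 8, d(111) = 4, d(112) = 10, d(113) = 2, d(114) = 8, d(115) = 4, d(116) = 6, d(117) = 6, d(118) = 4, d(119) = 4, d(120) = 16, d(121) = 3, d(122) = 4, d(123) = 4, d(124) = 6, d(125) = 4, d(126) = 12, d(127) = 2, d(128) = 8, d(129) = 4, d(130) = 8, d(131) = 2, d(132) = 12, d(133) = 4, d(134) = 4, d(135) = 8, d(136) = 8, d(137) = 2, d(138) = 8, d(139) = 2, d(140) = 12, d(141) = 4, d(142) = 4, d(143) = 4, d(144) = 15, d(145) = 4, d(146) = 4, d(147) = 6, d(148) = 6, d(149) = 2, d(150) = 12, d(151) = 2, d(152) = 8, d(153) = 6, d(154) = 8, d(155) = 4, d(156) = 12, d(157) = 2, d(158) = 4, d(159) = 4, d(160) = 12, d(161) = 4, d(162) = 10, d(163) = 2, d(164) = 6, d(165) = 8, d(166) = 4, d(167) = 2, d(168) = 16, d(169) = 3, d(170) = 8. Summing all 170 values: 905. (Dirichlet's divisor formula: Σ_{n ≤ x} d(n) = x ln(x) + (2γ − 1) x + O(√x). For x = 170, the asymptotic estimate is ≈ 899.34.)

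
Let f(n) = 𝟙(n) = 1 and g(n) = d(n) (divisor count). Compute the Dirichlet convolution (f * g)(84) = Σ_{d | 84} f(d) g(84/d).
(𝟙 * d)(84) = 54

Divisors of 84: [1, 2, 3, 4, 6, 7, 12, 14, 21, 28, 42, 84]. For each d | 84:
  d = 1: 𝟙(1) · d(84/1) = 1 · 12 = 12
  d = 2: 𝟙(2) · d(84/2) = 1 · 8 = 8
  d = 3: 𝟙(3) · d(84/3) = 1 · 6 = 6
  d = 4: 𝟙(4) · d(84/4) = 1 · 4 = 4
  d = 6: 𝟙(6) · d(84/6) = 1 · 4 = 4
  d = 7: 𝟙(7) · d(84/7) = 1 · 6 = 6
  d = 12: 𝟙(12) · d(84/12) = 1 · 2 = 2
  d = 14: 𝟙(14) · d(84/14) = 1 · 4 = 4
  d = 21: 𝟙(21) · d(84/21) = 1 · 3 = 3
  d = 28: 𝟙(28) · d(84/28) = 1 · 2 = 2
  d = 42: 𝟙(42) · d(84/42) = 1 · 2 = 2
  d = 84: 𝟙(84) · d(84/84) = 1 · 1 = 1
Summing: (𝟙 * d)(84) = 12 + 8 + 6 + 4 + 4 + 6 + 2 + 4 + 3 + 2 + 2 + 1 = 54.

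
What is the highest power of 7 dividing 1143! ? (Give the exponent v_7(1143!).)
v_7(1143!) = 189

Legendre's formula: v_p(n!) = Σ_{k ≥ 1} ⌊n / p^k⌋. For p = 7, n = 1143, the terms are:
  ⌊1143/7^1⌋ = ⌊1143/7⌋ = 163
  ⌊1143/7^2⌋ = ⌊1143/49⌋ = 23
  ⌊1143/7^3⌋ = ⌊1143/343⌋ = 3
(the next term ⌊1143/7^4⌋ = 0, terminating the sum). Summing: v_7(1143!) = 163 + 23 + 3 = 189.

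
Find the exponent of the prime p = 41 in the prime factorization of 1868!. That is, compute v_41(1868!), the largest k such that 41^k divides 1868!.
v_41(1868!) = 46

Legendre's formula: v_p(n!) = Σ_{k ≥ 1} ⌊n / p^k⌋. For p = 41, n = 1868, the terms are:
  ⌊1868/41^1⌋ = ⌊1868/41⌋ = 45
  ⌊1868/41^2⌋ = ⌊1868/1681⌋ = 1
(the next term ⌊1868/41^3⌋ = 0, terminating the sum). Summing: v_41(1868!) = 45 + 1 = 46.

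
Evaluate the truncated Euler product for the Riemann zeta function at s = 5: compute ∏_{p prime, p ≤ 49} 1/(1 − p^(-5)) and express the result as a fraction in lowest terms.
∏ = 505807800965451248053830657783332590848273750176189703324931155978491/487794643941809531294334436783738741459341109492573787399981389578240

The primes p ≤ 49 are [2, 3, 5, 7, 11, 13, 17, 19, 23, 29, 31, 37, 41, 43, 47]. For each prime, (1 − 1/p^5)^(-1) = p^5 / (p^5 − 1). The product is (1 − 1/2^5)^(-1), (1 − 1/3^5)^(-1), (1 − 1/5^5)^(-1), (1 − 1/7^5)^(-1), (1 − 1/11^5)^(-1), (1 − 1/13^5)^(-1), (1 − 1/17^5)^(-1), (1 − 1/19^5)^(-1), (1 − 1/23^5)^(-1), (1 − 1/29^5)^(-1), (1 − 1/31^5)^(-1), (1 − 1/37^5)^(-1), (1 − 1/41^5)^(-1), (1 − 1/43^5)^(-1), (1 − 1/47^5)^(-1) = ∏ p^5 / (p^5 − 1) = 505807800965451248053830657783332590848273750176189703324931155978491/487794643941809531294334436783738741459341109492573787399981389578240.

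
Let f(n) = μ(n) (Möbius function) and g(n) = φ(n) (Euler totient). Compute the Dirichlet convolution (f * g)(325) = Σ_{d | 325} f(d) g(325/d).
(μ * φ)(325) = 176

Divisors of 325: [1, 5, 13, 25, 65, 325]. For each d | 325:
  d = 1: μ(1) · φ(325/1) = 1 · 240 = 240
  d = 5: μ(5) · φ(325/5) = -1 · 48 = -48
  d = 13: μ(13) · φ(325/13) = -1 · 20 = -20
  d = 25: μ(25) · φ(325/25) = 0 · 12 = 0
  d = 65: μ(65) · φ(325/65) = 1 · 4 = 4
  d = 325: μ(325) · φ(325/325) = 0 · 1 = 0
Summing: (μ * φ)(325) = 240 + -48 + -20 + 0 + 4 + 0 = 176.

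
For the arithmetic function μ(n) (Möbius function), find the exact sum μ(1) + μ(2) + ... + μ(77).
Σ_{n ≤ 77} μ(n) = -2

Compute μ(n) for each 1 ≤ n ≤ 77: μ(1) = 1, μ(2) = -1, μ(3) = -1, μ(4) = 0, μ(5) = -1, μ(6) = 1, μ(7) = -1, μ(8) = 0, μ(9) = 0, μ(10) = 1, μ(11) = -1, μ(12) = 0, μ(13) = -1, μ(14) = 1, μ(15) = 1, μ(16) = 0, μ(17) = -1, μ(18) = 0, μ(19) = -1, μ(20) = 0, μ(21) = 1, μ(22) = 1, μ(23) = -1, μ(24) = 0, μ(25) = 0, μ(26) = 1, μ(27) = 0, μ(28) = 0, μ(29) = -1, μ(30) = -1, μ(31) = -1, μ(32) = 0, μ(33) = 1, μ(34) = 1, μ(35) = 1, μ(36) = 0, μ(37) = -1, μ(38) = 1, μ(39) = 1, μ(40) = 0, μ(41) = -1, μ(42) = -1, μ(43) = -1, μ(44) = 0, μ(45) = 0, μ(46) = 1, μ(47) = -1, μ(48) = 0, μ(49) = 0, μ(50) = 0, μ(51) = 1, μ(52) = 0, μ(53) = -1, μ(54) = 0, μ(55) = 1, μ(56) = 0, μ(57) = 1, μ(58) = 1, μ(59) = -1, μ(60) = 0, μ(61) = -1, μ(62) = 1, μ(63) = 0, μ(64) = 0, μ(65) = 1, μ(66) = -1, μ(67) = -1, μ(68) = 0, μ(69) = 1, μ(70) = -1, μ(71) = -1, μ(72) = 0, μ(73) = -1, μ(74) = 1, μ(75) = 0, μ(76) = 0, μ(77) = 1. Summing all 77 values: -2. (Mertens function M(x) = Σ_{n ≤ x} μ(n); on average M(x) should be small (PNT ⟺ M(x) = o(x)).)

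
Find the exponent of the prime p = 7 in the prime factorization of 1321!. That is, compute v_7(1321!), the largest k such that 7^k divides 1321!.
v_7(1321!) = 217

Legendre's formula: v_p(n!) = Σ_{k ≥ 1} ⌊n / p^k⌋. For p = 7, n = 1321, the terms are:
  ⌊1321/7^1⌋ = ⌊1321/7⌋ = 188
  ⌊1321/7^2⌋ = ⌊1321/49⌋ = 26
  ⌊1321/7^3⌋ = ⌊1321/343⌋ = 3
(the next term ⌊1321/7^4⌋ = 0, terminating the sum). Summing: v_7(1321!) = 188 + 26 + 3 = 217.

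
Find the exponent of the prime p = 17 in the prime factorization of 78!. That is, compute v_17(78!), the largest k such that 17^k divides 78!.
v_17(78!) = 4

Legendre's formula: v_p(n!) = Σ_{k ≥ 1} ⌊n / p^k⌋. For p = 17, n = 78, the terms are:
  ⌊78/17^1⌋ = ⌊78/17⌋ = 4
(the next term ⌊78/17^2⌋ = 0, terminating the sum). Summing: v_17(78!) = 4 = 4.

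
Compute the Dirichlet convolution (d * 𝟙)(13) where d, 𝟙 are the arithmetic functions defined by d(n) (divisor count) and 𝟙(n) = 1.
(d * 𝟙)(13) = 3

Divisors of 13: [1, 13]. For each d | 13:
  d = 1: d(1) · 𝟙(13/1) = 1 · 1 = 1
  d = 13: d(13) · 𝟙(13/13) = 2 · 1 = 2
Summing: (d * 𝟙)(13) = 1 + 2 = 3.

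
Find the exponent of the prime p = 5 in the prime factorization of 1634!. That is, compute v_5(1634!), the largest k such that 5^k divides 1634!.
v_5(1634!) = 406

Legendre's formula: v_p(n!) = Σ_{k ≥ 1} ⌊n / p^k⌋. For p = 5, n = 1634, the terms are:
  ⌊1634/5^1⌋ = ⌊1634/5⌋ = 326
  ⌊1634/5^2⌋ = ⌊1634/25⌋ = 65
  ⌊1634/5^3⌋ = ⌊1634/125⌋ = 13
  ⌊1634/5^4⌋ = ⌊1634/625⌋ = 2
(the next term ⌊1634/5^5⌋ = 0, terminating the sum). Summing: v_5(1634!) = 326 + 65 + 13 + 2 = 406.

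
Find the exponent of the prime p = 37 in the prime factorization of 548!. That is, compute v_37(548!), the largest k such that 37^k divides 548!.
v_37(548!) = 14

Legendre's formula: v_p(n!) = Σ_{k ≥ 1} ⌊n / p^k⌋. For p = 37, n = 548, the terms are:
  ⌊548/37^1⌋ = ⌊548/37⌋ = 14
(the next term ⌊548/37^2⌋ = 0, terminating the sum). Summing: v_37(548!) = 14 = 14.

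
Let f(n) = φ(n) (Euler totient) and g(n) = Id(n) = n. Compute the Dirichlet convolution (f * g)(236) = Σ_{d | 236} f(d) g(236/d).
(φ * Id)(236) = 936

Divisors of 236: [1, 2, 4, 59, 118, 236]. For each d | 236:
  d = 1: φ(1) · Id(236/1) = 1 · 236 = 236
  d = 2: φ(2) · Id(236/2) = 1 · 118 = 118
  d = 4: φ(4) · Id(236/4) = 2 · 59 = 118
  d = 59: φ(59) · Id(236/59) = 58 · 4 = 232
  d = 118: φ(118) · Id(236/118) = 58 · 2 = 116
  d = 236: φ(236) · Id(236/236) = 116 · 1 = 116
Summing: (φ * Id)(236) = 236 + 118 + 118 + 232 + 116 + 116 = 936.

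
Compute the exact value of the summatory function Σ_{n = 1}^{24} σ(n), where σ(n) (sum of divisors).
Σ_{n ≤ 24} σ(n) = 491

Compute σ(n) for each 1 ≤ n ≤ 24: σ(1) = 1, σ(2) = 3, σ(3) = 4, σ(4) = 7, σ(5) = 6, σ(6) = 12, σ(7) = 8, σ(8) = 15, σ(9) = 13, σ(10) = 18, σ(11) = 12, σ(12) = 28, σ(13) = 14, σ(14) = 24, σ(15) = 24, σ(16) = 31, σ(17) = 18, σ(18) = 39, σ(19) = 20, σ(20) = 42, σ(21) = 32, σ(22) = 36, σ(23) = 24, σ(24) = 60. Summing all 24 values: 491. (Average order: Σ_{n ≤ x} σ(n) ~ (π²/12) x². For x = 24, (π²/12)·24² ≈ 473.74.)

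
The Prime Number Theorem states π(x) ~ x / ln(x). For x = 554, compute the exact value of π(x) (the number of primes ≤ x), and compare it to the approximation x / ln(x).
π(554) = 101;  x/ln(x) ≈ 87.70;  relative error ≈ 13.17%.

Directly count primes up to 554: π(554) = 101. The PNT approximation gives 554/ln(554) ≈ 554/6.31716 ≈ 87.70. Relative error (π(x) − x/ln(x)) / π(x) ≈ 13.17%; the approximation is known to undercount slightly (Li(x) is a better estimate).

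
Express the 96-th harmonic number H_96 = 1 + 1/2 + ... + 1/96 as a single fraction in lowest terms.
H_96 = 3699322246041458103739317199996707235031/718766754945489455304472257065075294400

Direct summation: H_96 = 1 + 1/2 + ... + 1/96. The least common denominator is lcm(1, ..., 96) = 718766754945489455304472257065075294400; over this denominator the numerator is 718766754945489455304472257065075294400 + 359383377472744727652236128532537647200 + 239588918315163151768157419021691764800 + 179691688736372363826118064266268823600 + 143753350989097891060894451413015058880 + 119794459157581575884078709510845882400 + 102680964992212779329210322437867899200 + 89845844368186181913059032133134411800 + 79862972771721050589385806340563921600 + 71876675494548945530447225706507529440 + 65342432267771768664042932460461390400 + 59897229578790787942039354755422941200 + 55289750380422265792651712081928868800 + 51340482496106389664605161218933949600 + 47917783663032630353631483804338352960 + 44922922184093090956529516066567205900 + 42280397349734673841439544533239723200 + 39931486385860525294692903170281960800 + 37829829207657339752866960898161857600 + 35938337747274472765223612853253764720 + 34226988330737593109736774145955966400 + 32671216133885884332021466230230695200 + 31250728475890845882803141611525012800 + 29948614789395393971019677377711470600 + 28750670197819578212178890282603011776 + 27644875190211132896325856040964434400 + 26620990923907016863128602113521307200 + 25670241248053194832302580609466974800 + 24785060515361705355326629553968113600 + 23958891831516315176815741902169176480 + 23186024353080305009821685711776622400 + 22461461092046545478264758033283602950 + 21780810755923922888014310820153796800 + 21140198674867336920719772266619861600 + 20536192998442555865842064487573579840 + 19965743192930262647346451585140980400 + 19426128512040255548769520461218251200 + 18914914603828669876433480449080928800 + 18429916793474088597550570693976289600 + 17969168873637236382611806426626882360 + 17530896462085108665962737977196958400 + 17113494165368796554868387072977983200 + 16715505928964871053592378071280820800 + 16335608066942942166010733115115347600 + 15972594554344210117877161268112784320 + 15625364237945422941401570805762506400 + 15292909679691265006478133129044155200 + 14974307394697696985509838688855735300 + 14668709284601825618458617491123985600 + 14375335098909789106089445141301505888 + 14093465783244891280479848177746574400 + 13822437595105566448162928020482217200 + 13561636885763951986876835038963684800 + 13310495461953508431564301056760653600 + 13068486453554353732808586492092278080 + 12835120624026597416151290304733487400 + 12609943069219113250955653632720619200 + 12392530257680852677663314776984056800 + 12182487371957448394991055204492801600 + 11979445915758157588407870951084588240 + 11783061556483433693515938640411070400 + 11593012176540152504910842855888311200 + 11408996110245864369912258048651988800 + 11230730546023272739132379016641801475 + 11057950076084453158530342416385773760 + 10890405377961961444007155410076898400 + 10727862014111782914992123239777243200 + 10570099337433668460359886133309930800 + 10416909491963615294267713870508337600 + 10268096499221277932921032243786789920 + 10123475421767457116964397986832046400 + 9982871596465131323673225792570490200 + 9846119930760129524718798041987332800 + 9713064256020127774384760230609125600 + 9583556732606526070726296760867670592 + 9457457301914334938216740224540464400 + 9334633181110252666291847494351627200 + 9214958396737044298775285346988144800 + 9098313353740372851955345026140193600 + 8984584436818618191305903213313441180 + 8873663641302338954376200704507102400 + 8765448231042554332981368988598479200 + 8659840421029993437403280205603316800 + 8556747082684398277434193536488991600 + 8456079469946934768287908906647944640 + 8357752964482435526796189035640410400 + 8261686838453901785108876517989371200 + 8167804033471471083005366557557673800 + 8076030954443701744994070304101969600 + 7986297277172105058938580634056392160 + 7898535768631752256093101725989838400 + 7812682118972711470700785402881253200 + 7728674784360101669940561903925540800 + 7646454839845632503239066564522077600 + 7565965841531467950573392179632371520 + 7487153697348848492754919344427867650 = 3699322246041458103739317199996707235031, so H_96 = 3699322246041458103739317199996707235031/718766754945489455304472257065075294400 (already in lowest terms) ≈ 5.14676. (The PNT-adjacent estimate ln(96) + γ ≈ 5.14156 matches within O(1/n).)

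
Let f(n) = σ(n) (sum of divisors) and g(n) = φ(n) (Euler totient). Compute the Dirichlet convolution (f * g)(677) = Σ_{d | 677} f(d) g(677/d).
(σ * φ)(677) = 1354

Divisors of 677: [1, 677]. For each d | 677:
  d = 1: σ(1) · φ(677/1) = 1 · 676 = 676
  d = 677: σ(677) · φ(677/677) = 678 · 1 = 678
Summing: (σ * φ)(677) = 676 + 678 = 1354.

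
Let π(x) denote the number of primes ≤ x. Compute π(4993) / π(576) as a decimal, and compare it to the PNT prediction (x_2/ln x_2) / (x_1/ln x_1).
π(4993)/π(576) = 668/105 ≈ 6.3619;  PNT prediction ≈ 6.4700.

π(576) = 105 and π(4993) = 668, so π(4993)/π(576) ≈ 6.3619. The PNT-predicted ratio is (4993/ln(4993)) / (576/ln(576)) ≈ 6.4700. The two agree to within a few percent, as expected.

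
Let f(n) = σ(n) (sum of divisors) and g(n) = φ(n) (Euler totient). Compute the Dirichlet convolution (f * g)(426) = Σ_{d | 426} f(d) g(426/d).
(σ * φ)(426) = 3408

Divisors of 426: [1, 2, 3, 6, 71, 142, 213, 426]. For each d | 426:
  d = 1: σ(1) · φ(426/1) = 1 · 140 = 140
  d = 2: σ(2) · φ(426/2) = 3 · 140 = 420
  d = 3: σ(3) · φ(426/3) = 4 · 70 = 280
  d = 6: σ(6) · φ(426/6) = 12 · 70 = 840
  d = 71: σ(71) · φ(426/71) = 72 · 2 = 144
  d = 142: σ(142) · φ(426/142) = 216 · 2 = 432
  d = 213: σ(213) · φ(426/213) = 288 · 1 = 288
  d = 426: σ(426) · φ(426/426) = 864 · 1 = 864
Summing: (σ * φ)(426) = 140 + 420 + 280 + 840 + 144 + 432 + 288 + 864 = 3408.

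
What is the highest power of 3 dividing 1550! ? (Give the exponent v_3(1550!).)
v_3(1550!) = 772

Legendre's formula: v_p(n!) = Σ_{k ≥ 1} ⌊n / p^k⌋. For p = 3, n = 1550, the terms are:
  ⌊1550/3^1⌋ = ⌊1550/3⌋ = 516
  ⌊1550/3^2⌋ = ⌊1550/9⌋ = 172
  ⌊1550/3^3⌋ = ⌊1550/27⌋ = 57
  ⌊1550/3^4⌋ = ⌊1550/81⌋ = 19
  ⌊1550/3^5⌋ = ⌊1550/243⌋ = 6
  ⌊1550/3^6⌋ = ⌊1550/729⌋ = 2
(the next term ⌊1550/3^7⌋ = 0, terminating the sum). Summing: v_3(1550!) = 516 + 172 + 57 + 19 + 6 + 2 = 772.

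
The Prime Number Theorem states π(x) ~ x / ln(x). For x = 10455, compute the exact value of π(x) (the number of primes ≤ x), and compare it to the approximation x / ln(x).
π(10455) = 1278;  x/ln(x) ≈ 1129.68;  relative error ≈ 11.61%.

Directly count primes up to 10455: π(10455) = 1278. The PNT approximation gives 10455/ln(10455) ≈ 10455/9.25484 ≈ 1129.68. Relative error (π(x) − x/ln(x)) / π(x) ≈ 11.61%; the approximation is known to undercount slightly (Li(x) is a better estimate).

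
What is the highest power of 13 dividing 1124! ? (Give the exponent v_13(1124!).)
v_13(1124!) = 92

Legendre's formula: v_p(n!) = Σ_{k ≥ 1} ⌊n / p^k⌋. For p = 13, n = 1124, the terms are:
  ⌊1124/13^1⌋ = ⌊1124/13⌋ = 86
  ⌊1124/13^2⌋ = ⌊1124/169⌋ = 6
(the next term ⌊1124/13^3⌋ = 0, terminating the sum). Summing: v_13(1124!) = 86 + 6 = 92.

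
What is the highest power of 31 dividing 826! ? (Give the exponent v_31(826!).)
v_31(826!) = 26

Legendre's formula: v_p(n!) = Σ_{k ≥ 1} ⌊n / p^k⌋. For p = 31, n = 826, the terms are:
  ⌊826/31^1⌋ = ⌊826/31⌋ = 26
(the next term ⌊826/31^2⌋ = 0, terminating the sum). Summing: v_31(826!) = 26 = 26.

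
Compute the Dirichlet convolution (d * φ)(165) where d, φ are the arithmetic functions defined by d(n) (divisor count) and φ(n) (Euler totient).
(d * φ)(165) = 288

Divisors of 165: [1, 3, 5, 11, 15, 33, 55, 165]. For each d | 165:
  d = 1: d(1) · φ(165/1) = 1 · 80 = 80
  d = 3: d(3) · φ(165/3) = 2 · 40 = 80
  d = 5: d(5) · φ(165/5) = 2 · 20 = 40
  d = 11: d(11) · φ(165/11) = 2 · 8 = 16
  d = 15: d(15) · φ(165/15) = 4 · 10 = 40
  d = 33: d(33) · φ(165/33) = 4 · 4 = 16
  d = 55: d(55) · φ(165/55) = 4 · 2 = 8
  d = 165: d(165) · φ(165/165) = 8 · 1 = 8
Summing: (d * φ)(165) = 80 + 80 + 40 + 16 + 40 + 16 + 8 + 8 = 288.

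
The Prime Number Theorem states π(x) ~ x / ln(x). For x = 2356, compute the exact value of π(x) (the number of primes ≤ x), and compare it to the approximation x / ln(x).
π(2356) = 349;  x/ln(x) ≈ 303.42;  relative error ≈ 13.06%.

Directly count primes up to 2356: π(2356) = 349. The PNT approximation gives 2356/ln(2356) ≈ 2356/7.76472 ≈ 303.42. Relative error (π(x) − x/ln(x)) / π(x) ≈ 13.06%; the approximation is known to undercount slightly (Li(x) is a better estimate).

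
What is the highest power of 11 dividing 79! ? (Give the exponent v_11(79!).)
v_11(79!) = 7

Legendre's formula: v_p(n!) = Σ_{k ≥ 1} ⌊n / p^k⌋. For p = 11, n = 79, the terms are:
  ⌊79/11^1⌋ = ⌊79/11⌋ = 7
(the next term ⌊79/11^2⌋ = 0, terminating the sum). Summing: v_11(79!) = 7 = 7.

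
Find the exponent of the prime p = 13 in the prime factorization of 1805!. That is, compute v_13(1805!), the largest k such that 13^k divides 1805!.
v_13(1805!) = 148

Legendre's formula: v_p(n!) = Σ_{k ≥ 1} ⌊n / p^k⌋. For p = 13, n = 1805, the terms are:
  ⌊1805/13^1⌋ = ⌊1805/13⌋ = 138
  ⌊1805/13^2⌋ = ⌊1805/169⌋ = 10
(the next term ⌊1805/13^3⌋ = 0, terminating the sum). Summing: v_13(1805!) = 138 + 10 = 148.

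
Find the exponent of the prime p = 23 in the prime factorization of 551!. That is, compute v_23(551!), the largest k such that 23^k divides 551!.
v_23(551!) = 24

Legendre's formula: v_p(n!) = Σ_{k ≥ 1} ⌊n / p^k⌋. For p = 23, n = 551, the terms are:
  ⌊551/23^1⌋ = ⌊551/23⌋ = 23
  ⌊551/23^2⌋ = ⌊551/529⌋ = 1
(the next term ⌊551/23^3⌋ = 0, terminating the sum). Summing: v_23(551!) = 23 + 1 = 24.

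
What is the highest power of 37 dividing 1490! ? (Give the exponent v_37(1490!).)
v_37(1490!) = 41

Legendre's formula: v_p(n!) = Σ_{k ≥ 1} ⌊n / p^k⌋. For p = 37, n = 1490, the terms are:
  ⌊1490/37^1⌋ = ⌊1490/37⌋ = 40
  ⌊1490/37^2⌋ = ⌊1490/1369⌋ = 1
(the next term ⌊1490/37^3⌋ = 0, terminating the sum). Summing: v_37(1490!) = 40 + 1 = 41.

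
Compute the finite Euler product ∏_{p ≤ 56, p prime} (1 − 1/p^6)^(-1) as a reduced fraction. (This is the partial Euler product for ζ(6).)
∏ = 16399916697843255011967930971578711261087839227653922144798329822985430357794635/16120340632419383592544649060829667066167081196619966516987203957241678930116608

The primes p ≤ 56 are [2, 3, 5, 7, 11, 13, 17, 19, 23, 29, 31, 37, 41, 43, 47, 53]. For each prime, (1 − 1/p^6)^(-1) = p^6 / (p^6 − 1). The product is (1 − 1/2^6)^(-1), (1 − 1/3^6)^(-1), (1 − 1/5^6)^(-1), (1 − 1/7^6)^(-1), (1 − 1/11^6)^(-1), (1 − 1/13^6)^(-1), (1 − 1/17^6)^(-1), (1 − 1/19^6)^(-1), (1 − 1/23^6)^(-1), (1 − 1/29^6)^(-1), (1 − 1/31^6)^(-1), (1 − 1/37^6)^(-1), (1 − 1/41^6)^(-1), (1 − 1/43^6)^(-1), (1 − 1/47^6)^(-1), (1 − 1/53^6)^(-1) = ∏ p^6 / (p^6 − 1) = 16399916697843255011967930971578711261087839227653922144798329822985430357794635/16120340632419383592544649060829667066167081196619966516987203957241678930116608.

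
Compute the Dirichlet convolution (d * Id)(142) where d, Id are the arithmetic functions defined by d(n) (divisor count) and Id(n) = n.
(d * Id)(142) = 292

Divisors of 142: [1, 2, 71, 142]. For each d | 142:
  d = 1: d(1) · Id(142/1) = 1 · 142 = 142
  d = 2: d(2) · Id(142/2) = 2 · 71 = 142
  d = 71: d(71) · Id(142/71) = 2 · 2 = 4
  d = 142: d(142) · Id(142/142) = 4 · 1 = 4
Summing: (d * Id)(142) = 142 + 142 + 4 + 4 = 292.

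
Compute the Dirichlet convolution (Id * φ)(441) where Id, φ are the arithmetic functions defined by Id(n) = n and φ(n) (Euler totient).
(Id * φ)(441) = 2793

Divisors of 441: [1, 3, 7, 9, 21, 49, 63, 147, 441]. For each d | 441:
  d = 1: Id(1) · φ(441/1) = 1 · 252 = 252
  d = 3: Id(3) · φ(441/3) = 3 · 84 = 252
  d = 7: Id(7) · φ(441/7) = 7 · 36 = 252
  d = 9: Id(9) · φ(441/9) = 9 · 42 = 378
  d = 21: Id(21) · φ(441/21) = 21 · 12 = 252
  d = 49: Id(49) · φ(441/49) = 49 · 6 = 294
  d = 63: Id(63) · φ(441/63) = 63 · 6 = 378
  d = 147: Id(147) · φ(441/147) = 147 · 2 = 294
  d = 441: Id(441) · φ(441/441) = 441 · 1 = 441
Summing: (Id * φ)(441) = 252 + 252 + 252 + 378 + 252 + 294 + 378 + 294 + 441 = 2793.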